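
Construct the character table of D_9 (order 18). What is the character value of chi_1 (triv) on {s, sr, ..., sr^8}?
Conjugacy classes: {e} of size 1, {r^1, r^8} of size 2, {r^2, r^7} of size 2, {r^3, r^6} of size 2, {r^4, r^5} of size 2, {s, sr, ..., sr^8} of size 9.
Character table:
  irrep \ class              {e} (size 1)  {r^1, r^8} (size 2)  {r^2, r^7} (size 2)  {r^3, r^6} (size 2)  {r^4, r^5} (size 2)  {s, sr, ..., sr^8} (size 9)
  chi_1 (triv)               1             1                    1                    1                    1                    1                          
  chi_2 (sign: r->1, s->-1)  1             1                    1                    1                    1                    -1                         
  chi_3 (2d, j=1)            2             2*cos(2*pi/9)        2*cos(4*pi/9)        -1                   -2*cos(pi/9)         0                          
  chi_4 (2d, j=2)            2             2*cos(4*pi/9)        -2*cos(pi/9)         -1                   2*cos(2*pi/9)        0                          
  chi_5 (2d, j=3)            2             -1                   -1                   2                    -1                   0                          
  chi_6 (2d, j=4)            2             -2*cos(pi/9)         2*cos(2*pi/9)        -1                   2*cos(4*pi/9)        0                          

Spot check: chi_1 (triv) on {s, sr, ..., sr^8} = 1.

Proof sketch: D_9 has order 2*9 = 18 with 6 conjugacy classes, hence 6 irreducibles. Sum of squared dims 1 + 1 + 4 + 4 + 4 + 4 = 18 = |G|. Linear characters come from the abelianisation; the 2-dimensional irreps have character r^k -> 2*cos(2*pi*j*k/9), reflections -> 0.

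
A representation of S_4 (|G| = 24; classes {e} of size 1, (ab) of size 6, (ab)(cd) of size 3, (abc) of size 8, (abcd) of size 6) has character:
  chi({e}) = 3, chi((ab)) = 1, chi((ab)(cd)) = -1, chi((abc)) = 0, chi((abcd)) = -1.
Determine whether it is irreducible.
Irreducible: <chi, chi> = 1.

Proof sketch: <chi, chi> = (1/|G|) sum_C |C| * |chi(C)|^2 = (1/24)[1*|3|^2 + 6*|1|^2 + 3*|-1|^2 + 8*|0|^2 + 6*|-1|^2]
  = (1/24)[(9) + (6) + (3) + (0) + (6)] = 24/24 = 1.
A character is irreducible iff <chi, chi> = 1, so this representation is irreducible.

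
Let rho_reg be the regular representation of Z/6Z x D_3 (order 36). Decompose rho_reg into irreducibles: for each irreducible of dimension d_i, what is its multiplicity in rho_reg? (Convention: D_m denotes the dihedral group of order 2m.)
Each irreducible V_i of dimension d_i appears with multiplicity d_i, i.e. rho_reg = (direct sum over all irreducibles V_i) d_i V_i. The irreducible dimensions for Z/6Z x D_3 are 1, 1, 1, 1, 1, 1, 1, 1, 1, 1, 1, 1, 2, 2, 2, 2, 2, 2: 12 irreducibles of dimension 1, each with multiplicity 1; 6 irreducibles of dimension 2, each with multiplicity 2. Total dimension 12*1*1 + 6*2*2 = 36 = |G|.

Justification: General theorem: in the regular representation of a finite group G, each irreducible appears with multiplicity equal to its dimension. Check: dim(rho_reg) = sum d_i^2 = 1 + 1 + 1 + 1 + 1 + 1 + 1 + 1 + 1 + 1 + 1 + 1 + 4 + 4 + 4 + 4 + 4 + 4 = 36 = |G|.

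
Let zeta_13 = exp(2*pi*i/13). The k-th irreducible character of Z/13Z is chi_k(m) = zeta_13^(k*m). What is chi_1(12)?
chi_1(12) = zeta_13^12 = exp(-2*I*pi/13)

Justification: chi_1(12) = zeta_13^(1*12) = zeta_13^12. Since zeta_13^13 = 1, this equals zeta_13^12 = exp(2*pi*i*12/13) = exp(-2*I*pi/13).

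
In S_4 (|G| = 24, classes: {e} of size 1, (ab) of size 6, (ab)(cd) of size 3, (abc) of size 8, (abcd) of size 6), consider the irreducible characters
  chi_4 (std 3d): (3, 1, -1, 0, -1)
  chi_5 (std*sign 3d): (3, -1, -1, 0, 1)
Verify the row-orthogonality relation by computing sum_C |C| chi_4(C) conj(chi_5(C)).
Sum = 0; so <chi_4, chi_5> = 0 (distinct irreducibles are orthogonal).

Reasoning: Compute term by term over conjugacy classes (|C| * chi_4(C) * conj(chi_5(C))):
  1*(3)*conj(3) + 6*(1)*conj(-1) + 3*(-1)*conj(-1) + 8*(0)*conj(0) + 6*(-1)*conj(1)
  = (9) + (-6) + (3) + (0) + (-6)
  = 0.
Dividing by |G| = 24 gives 0/24 = 0, matching the row-orthogonality relation <chi_4, chi_5> = [chi_4 = chi_5].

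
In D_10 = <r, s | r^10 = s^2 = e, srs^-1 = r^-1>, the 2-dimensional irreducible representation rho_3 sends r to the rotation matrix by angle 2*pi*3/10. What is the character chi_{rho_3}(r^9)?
chi_{rho_3}(r^9) = 2*cos(2*pi*3*9/10) = 1/2 - sqrt(5)/2

Details: rho_3(r^9) is rotation by angle 2*pi*3*9/10, whose trace is 2*cos(2*pi*3*9/10) = 1/2 - sqrt(5)/2.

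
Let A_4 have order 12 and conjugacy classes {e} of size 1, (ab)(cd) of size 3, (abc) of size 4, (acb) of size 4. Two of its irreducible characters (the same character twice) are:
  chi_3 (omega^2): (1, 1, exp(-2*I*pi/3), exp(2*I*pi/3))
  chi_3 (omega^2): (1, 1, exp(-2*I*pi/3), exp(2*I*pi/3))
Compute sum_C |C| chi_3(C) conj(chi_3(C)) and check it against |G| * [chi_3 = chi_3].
Sum = 12 = |G| = 12; so <chi_3, chi_3> = 1 (norm-1 confirms irreducibility).

Explanation: Compute term by term over conjugacy classes (|C| * chi_3(C) * conj(chi_3(C))):
  1*(1)*conj(1) + 3*(1)*conj(1) + 4*(exp(-2*I*pi/3))*conj(exp(-2*I*pi/3)) + 4*(exp(2*I*pi/3))*conj(exp(2*I*pi/3))
  = (1) + (3) + (4) + (4)
  = 12.
(Exp terms are combined using exp(i*s)*conj(exp(i*t)) = exp(i*(s-t)), and sums of them are collapsed using the identity that for every m > 1 the m distinct m-th roots of unity sum to 0, e.g. 1 + exp(2*I*pi/3) + exp(-2*I*pi/3) = 0.)
Dividing by |G| = 12 gives 12/12 = 1, matching the row-orthogonality relation <chi_3, chi_3> = [chi_3 = chi_3].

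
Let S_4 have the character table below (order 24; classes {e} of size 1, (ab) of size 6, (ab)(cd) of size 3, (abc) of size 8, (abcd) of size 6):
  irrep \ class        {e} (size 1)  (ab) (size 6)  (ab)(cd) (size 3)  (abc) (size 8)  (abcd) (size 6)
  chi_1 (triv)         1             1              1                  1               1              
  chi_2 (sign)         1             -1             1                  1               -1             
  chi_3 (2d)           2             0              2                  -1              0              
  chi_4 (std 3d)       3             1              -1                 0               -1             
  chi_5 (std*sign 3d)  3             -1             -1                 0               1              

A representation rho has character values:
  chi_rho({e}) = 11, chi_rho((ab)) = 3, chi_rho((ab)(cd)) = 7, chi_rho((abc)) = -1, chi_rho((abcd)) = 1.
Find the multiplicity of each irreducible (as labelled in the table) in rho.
Multiplicities: chi_1: 2, chi_2: 0, chi_3: 3, chi_4: 1, chi_5: 0.

Use <chi_rho, chi> = (1/|G|) sum_C |C| * chi_rho(C) * conj(chi(C)) with |G| = 24 for each irreducible chi in the table:
  <chi_rho, chi_1> = (1/24)[1*(11)*conj(1) + 6*(3)*conj(1) + 3*(7)*conj(1) + 8*(-1)*conj(1) + 6*(1)*conj(1)]
      = (1/24)[(11) + (18) + (21) + (-8) + (6)] = 48/24 = 2
  <chi_rho, chi_2> = (1/24)[1*(11)*conj(1) + 6*(3)*conj(-1) + 3*(7)*conj(1) + 8*(-1)*conj(1) + 6*(1)*conj(-1)]
      = (1/24)[(11) + (-18) + (21) + (-8) + (-6)] = 0/24 = 0
  <chi_rho, chi_3> = (1/24)[1*(11)*conj(2) + 6*(3)*conj(0) + 3*(7)*conj(2) + 8*(-1)*conj(-1) + 6*(1)*conj(0)]
      = (1/24)[(22) + (0) + (42) + (8) + (0)] = 72/24 = 3
  <chi_rho, chi_4> = (1/24)[1*(11)*conj(3) + 6*(3)*conj(1) + 3*(7)*conj(-1) + 8*(-1)*conj(0) + 6*(1)*conj(-1)]
      = (1/24)[(33) + (18) + (-21) + (0) + (-6)] = 24/24 = 1
  <chi_rho, chi_5> = (1/24)[1*(11)*conj(3) + 6*(3)*conj(-1) + 3*(7)*conj(-1) + 8*(-1)*conj(0) + 6*(1)*conj(1)]
      = (1/24)[(33) + (-18) + (-21) + (0) + (6)] = 0/24 = 0
Dimension check: dim(rho) = sum (mult * dim) = 2*1 + 0*1 + 3*2 + 1*3 + 0*3 = 11 = chi_rho(e) = 11.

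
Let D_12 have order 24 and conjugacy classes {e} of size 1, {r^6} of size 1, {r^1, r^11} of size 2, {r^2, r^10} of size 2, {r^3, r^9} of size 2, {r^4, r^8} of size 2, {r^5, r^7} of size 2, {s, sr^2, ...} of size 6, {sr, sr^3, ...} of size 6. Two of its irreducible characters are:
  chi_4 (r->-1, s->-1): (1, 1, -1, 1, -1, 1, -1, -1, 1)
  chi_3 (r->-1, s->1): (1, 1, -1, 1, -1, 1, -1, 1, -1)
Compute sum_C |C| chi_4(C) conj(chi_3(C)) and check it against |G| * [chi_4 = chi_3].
Sum = 0; so <chi_4, chi_3> = 0 (distinct irreducibles are orthogonal).

Derivation: Compute term by term over conjugacy classes (|C| * chi_4(C) * conj(chi_3(C))):
  1*(1)*conj(1) + 1*(1)*conj(1) + 2*(-1)*conj(-1) + 2*(1)*conj(1) + 2*(-1)*conj(-1) + 2*(1)*conj(1) + 2*(-1)*conj(-1) + 6*(-1)*conj(1) + 6*(1)*conj(-1)
  = (1) + (1) + (2) + (2) + (2) + (2) + (2) + (-6) + (-6)
  = 0.
Dividing by |G| = 24 gives 0/24 = 0, matching the row-orthogonality relation <chi_4, chi_3> = [chi_4 = chi_3].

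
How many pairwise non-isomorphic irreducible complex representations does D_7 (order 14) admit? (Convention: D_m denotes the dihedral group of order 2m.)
5

Argument: The number of irreducible complex representations of a finite group equals its number of conjugacy classes. D_7 has 5 conjugacy classes ((n+3)/2 for n odd), so D_7 (order 14) has exactly 5 irreducible complex representations.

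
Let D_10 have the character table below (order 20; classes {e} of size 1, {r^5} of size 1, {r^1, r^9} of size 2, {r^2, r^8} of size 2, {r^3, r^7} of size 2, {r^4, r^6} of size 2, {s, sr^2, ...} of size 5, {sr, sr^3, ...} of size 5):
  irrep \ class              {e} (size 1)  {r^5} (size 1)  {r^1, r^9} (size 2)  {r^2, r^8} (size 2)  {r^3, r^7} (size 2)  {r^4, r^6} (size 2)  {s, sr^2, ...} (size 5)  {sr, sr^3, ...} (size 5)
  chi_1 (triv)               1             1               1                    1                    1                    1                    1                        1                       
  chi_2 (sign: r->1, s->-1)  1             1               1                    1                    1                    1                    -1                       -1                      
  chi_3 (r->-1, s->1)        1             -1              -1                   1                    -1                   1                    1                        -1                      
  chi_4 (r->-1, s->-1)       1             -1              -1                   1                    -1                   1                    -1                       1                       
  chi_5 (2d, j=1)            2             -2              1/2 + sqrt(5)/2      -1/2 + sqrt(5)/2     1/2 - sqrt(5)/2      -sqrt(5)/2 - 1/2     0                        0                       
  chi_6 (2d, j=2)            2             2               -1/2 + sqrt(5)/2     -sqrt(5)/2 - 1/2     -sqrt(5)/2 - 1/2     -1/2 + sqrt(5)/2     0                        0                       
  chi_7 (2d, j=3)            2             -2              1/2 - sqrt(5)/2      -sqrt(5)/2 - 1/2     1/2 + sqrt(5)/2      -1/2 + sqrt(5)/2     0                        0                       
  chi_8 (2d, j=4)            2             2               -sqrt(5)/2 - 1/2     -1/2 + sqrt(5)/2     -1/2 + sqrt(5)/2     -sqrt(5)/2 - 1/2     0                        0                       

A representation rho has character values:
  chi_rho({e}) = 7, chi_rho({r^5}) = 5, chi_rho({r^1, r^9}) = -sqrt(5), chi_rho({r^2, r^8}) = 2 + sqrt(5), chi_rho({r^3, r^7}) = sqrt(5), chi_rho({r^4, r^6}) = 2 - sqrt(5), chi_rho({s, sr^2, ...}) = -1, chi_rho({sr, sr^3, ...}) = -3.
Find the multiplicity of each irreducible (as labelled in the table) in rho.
Multiplicities: chi_1: 0, chi_2: 2, chi_3: 1, chi_4: 0, chi_5: 0, chi_6: 0, chi_7: 0, chi_8: 2.

Why: Use <chi_rho, chi> = (1/|G|) sum_C |C| * chi_rho(C) * conj(chi(C)) with |G| = 20 for each irreducible chi in the table:
  <chi_rho, chi_1> = (1/20)[1*(7)*conj(1) + 1*(5)*conj(1) + 2*(-sqrt(5))*conj(1) + 2*(2 + sqrt(5))*conj(1) + 2*(sqrt(5))*conj(1) + 2*(2 - sqrt(5))*conj(1) + 5*(-1)*conj(1) + 5*(-3)*conj(1)]
      = (1/20)[(7) + (5) + (-2*sqrt(5)) + (4 + 2*sqrt(5)) + (2*sqrt(5)) + (4 - 2*sqrt(5)) + (-5) + (-15)] = 0/20 = 0
  <chi_rho, chi_2> = (1/20)[1*(7)*conj(1) + 1*(5)*conj(1) + 2*(-sqrt(5))*conj(1) + 2*(2 + sqrt(5))*conj(1) + 2*(sqrt(5))*conj(1) + 2*(2 - sqrt(5))*conj(1) + 5*(-1)*conj(-1) + 5*(-3)*conj(-1)]
      = (1/20)[(7) + (5) + (-2*sqrt(5)) + (4 + 2*sqrt(5)) + (2*sqrt(5)) + (4 - 2*sqrt(5)) + (5) + (15)] = 40/20 = 2
  <chi_rho, chi_3> = (1/20)[1*(7)*conj(1) + 1*(5)*conj(-1) + 2*(-sqrt(5))*conj(-1) + 2*(2 + sqrt(5))*conj(1) + 2*(sqrt(5))*conj(-1) + 2*(2 - sqrt(5))*conj(1) + 5*(-1)*conj(1) + 5*(-3)*conj(-1)]
      = (1/20)[(7) + (-5) + (2*sqrt(5)) + (4 + 2*sqrt(5)) + (-2*sqrt(5)) + (4 - 2*sqrt(5)) + (-5) + (15)] = 20/20 = 1
  <chi_rho, chi_4> = (1/20)[1*(7)*conj(1) + 1*(5)*conj(-1) + 2*(-sqrt(5))*conj(-1) + 2*(2 + sqrt(5))*conj(1) + 2*(sqrt(5))*conj(-1) + 2*(2 - sqrt(5))*conj(1) + 5*(-1)*conj(-1) + 5*(-3)*conj(1)]
      = (1/20)[(7) + (-5) + (2*sqrt(5)) + (4 + 2*sqrt(5)) + (-2*sqrt(5)) + (4 - 2*sqrt(5)) + (5) + (-15)] = 0/20 = 0
  <chi_rho, chi_5> = (1/20)[1*(7)*conj(2) + 1*(5)*conj(-2) + 2*(-sqrt(5))*conj(1/2 + sqrt(5)/2) + 2*(2 + sqrt(5))*conj(-1/2 + sqrt(5)/2) + 2*(sqrt(5))*conj(1/2 - sqrt(5)/2) + 2*(2 - sqrt(5))*conj(-sqrt(5)/2 - 1/2) + 5*(-1)*conj(0) + 5*(-3)*conj(0)]
      = (1/20)[(14) + (-10) + (-5 - sqrt(5)) + (sqrt(5) + 3) + (-5 + sqrt(5)) + (3 - sqrt(5)) + (0) + (0)] = 0/20 = 0
  <chi_rho, chi_6> = (1/20)[1*(7)*conj(2) + 1*(5)*conj(2) + 2*(-sqrt(5))*conj(-1/2 + sqrt(5)/2) + 2*(2 + sqrt(5))*conj(-sqrt(5)/2 - 1/2) + 2*(sqrt(5))*conj(-sqrt(5)/2 - 1/2) + 2*(2 - sqrt(5))*conj(-1/2 + sqrt(5)/2) + 5*(-1)*conj(0) + 5*(-3)*conj(0)]
      = (1/20)[(14) + (10) + (-5 + sqrt(5)) + (-7 - 3*sqrt(5)) + (-5 - sqrt(5)) + (-7 + 3*sqrt(5)) + (0) + (0)] = 0/20 = 0
  <chi_rho, chi_7> = (1/20)[1*(7)*conj(2) + 1*(5)*conj(-2) + 2*(-sqrt(5))*conj(1/2 - sqrt(5)/2) + 2*(2 + sqrt(5))*conj(-sqrt(5)/2 - 1/2) + 2*(sqrt(5))*conj(1/2 + sqrt(5)/2) + 2*(2 - sqrt(5))*conj(-1/2 + sqrt(5)/2) + 5*(-1)*conj(0) + 5*(-3)*conj(0)]
      = (1/20)[(14) + (-10) + (5 - sqrt(5)) + (-7 - 3*sqrt(5)) + (sqrt(5) + 5) + (-7 + 3*sqrt(5)) + (0) + (0)] = 0/20 = 0
  <chi_rho, chi_8> = (1/20)[1*(7)*conj(2) + 1*(5)*conj(2) + 2*(-sqrt(5))*conj(-sqrt(5)/2 - 1/2) + 2*(2 + sqrt(5))*conj(-1/2 + sqrt(5)/2) + 2*(sqrt(5))*conj(-1/2 + sqrt(5)/2) + 2*(2 - sqrt(5))*conj(-sqrt(5)/2 - 1/2) + 5*(-1)*conj(0) + 5*(-3)*conj(0)]
      = (1/20)[(14) + (10) + (sqrt(5) + 5) + (sqrt(5) + 3) + (5 - sqrt(5)) + (3 - sqrt(5)) + (0) + (0)] = 40/20 = 2
Dimension check: dim(rho) = sum (mult * dim) = 0*1 + 2*1 + 1*1 + 0*1 + 0*2 + 0*2 + 0*2 + 2*2 = 7 = chi_rho(e) = 7.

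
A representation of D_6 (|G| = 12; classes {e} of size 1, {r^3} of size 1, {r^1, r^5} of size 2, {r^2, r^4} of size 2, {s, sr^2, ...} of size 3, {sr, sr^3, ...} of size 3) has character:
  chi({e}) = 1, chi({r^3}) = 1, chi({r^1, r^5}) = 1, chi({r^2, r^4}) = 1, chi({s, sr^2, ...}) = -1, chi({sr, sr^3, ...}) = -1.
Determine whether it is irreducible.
Irreducible: <chi, chi> = 1.

<chi, chi> = (1/|G|) sum_C |C| * |chi(C)|^2 = (1/12)[1*|1|^2 + 1*|1|^2 + 2*|1|^2 + 2*|1|^2 + 3*|-1|^2 + 3*|-1|^2]
  = (1/12)[(1) + (1) + (2) + (2) + (3) + (3)] = 12/12 = 1.
A character is irreducible iff <chi, chi> = 1, so this representation is irreducible.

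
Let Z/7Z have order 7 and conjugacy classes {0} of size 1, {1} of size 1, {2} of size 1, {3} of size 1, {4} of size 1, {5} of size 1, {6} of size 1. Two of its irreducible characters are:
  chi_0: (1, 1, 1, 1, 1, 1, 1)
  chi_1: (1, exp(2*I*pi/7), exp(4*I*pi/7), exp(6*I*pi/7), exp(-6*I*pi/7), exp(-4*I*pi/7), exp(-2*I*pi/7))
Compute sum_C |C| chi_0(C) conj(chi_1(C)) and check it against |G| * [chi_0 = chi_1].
Sum = 0; so <chi_0, chi_1> = 0 (distinct irreducibles are orthogonal).

Why: Compute term by term over conjugacy classes (|C| * chi_0(C) * conj(chi_1(C))):
  1*(1)*conj(1) + 1*(1)*conj(exp(2*I*pi/7)) + 1*(1)*conj(exp(4*I*pi/7)) + 1*(1)*conj(exp(6*I*pi/7)) + 1*(1)*conj(exp(-6*I*pi/7)) + 1*(1)*conj(exp(-4*I*pi/7)) + 1*(1)*conj(exp(-2*I*pi/7))
  = (1) + (exp(-2*I*pi/7)) + (exp(-4*I*pi/7)) + (exp(-6*I*pi/7)) + (exp(6*I*pi/7)) + (exp(4*I*pi/7)) + (exp(2*I*pi/7))
  = 0.
(Exp terms are combined using exp(i*s)*conj(exp(i*t)) = exp(i*(s-t)), and sums of them are collapsed using the identity that for every m > 1 the m distinct m-th roots of unity sum to 0, e.g. 1 + exp(2*I*pi/3) + exp(-2*I*pi/3) = 0.)
Dividing by |G| = 7 gives 0/7 = 0, matching the row-orthogonality relation <chi_0, chi_1> = [chi_0 = chi_1].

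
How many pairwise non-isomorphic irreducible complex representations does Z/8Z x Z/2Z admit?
16

Proof sketch: The number of irreducible complex representations of a finite group equals its number of conjugacy classes. Z/8Z x Z/2Z is abelian of order 16, so every element is its own conjugacy class: 16 classes, so Z/8Z x Z/2Z (order 16) has exactly 16 irreducible complex representations.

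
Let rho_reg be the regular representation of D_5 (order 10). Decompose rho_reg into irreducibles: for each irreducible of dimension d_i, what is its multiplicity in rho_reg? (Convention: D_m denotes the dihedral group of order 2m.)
Each irreducible V_i of dimension d_i appears with multiplicity d_i, i.e. rho_reg = (direct sum over all irreducibles V_i) d_i V_i. The irreducible dimensions for D_5 are 1, 1, 2, 2: 2 irreducibles of dimension 1, each with multiplicity 1; 2 irreducibles of dimension 2, each with multiplicity 2. Total dimension 2*1*1 + 2*2*2 = 10 = |G|.

Why: General theorem: in the regular representation of a finite group G, each irreducible appears with multiplicity equal to its dimension. Check: dim(rho_reg) = sum d_i^2 = 1 + 1 + 4 + 4 = 10 = |G|.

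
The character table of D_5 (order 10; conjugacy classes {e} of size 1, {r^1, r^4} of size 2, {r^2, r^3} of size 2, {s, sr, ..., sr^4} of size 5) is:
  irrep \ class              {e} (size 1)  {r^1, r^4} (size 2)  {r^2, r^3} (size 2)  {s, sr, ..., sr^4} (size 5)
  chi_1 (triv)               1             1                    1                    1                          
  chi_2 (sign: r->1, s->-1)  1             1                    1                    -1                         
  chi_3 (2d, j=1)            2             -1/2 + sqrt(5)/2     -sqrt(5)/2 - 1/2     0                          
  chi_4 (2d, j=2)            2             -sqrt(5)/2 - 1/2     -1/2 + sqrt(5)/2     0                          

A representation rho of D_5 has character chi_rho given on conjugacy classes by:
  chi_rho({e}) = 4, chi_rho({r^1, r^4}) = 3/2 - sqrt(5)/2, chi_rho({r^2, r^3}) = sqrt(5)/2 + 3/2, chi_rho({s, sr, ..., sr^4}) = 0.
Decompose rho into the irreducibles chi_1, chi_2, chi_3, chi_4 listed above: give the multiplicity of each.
Multiplicities: chi_1: 1, chi_2: 1, chi_3: 0, chi_4: 1.

Working: Use <chi_rho, chi> = (1/|G|) sum_C |C| * chi_rho(C) * conj(chi(C)) with |G| = 10 for each irreducible chi in the table:
  <chi_rho, chi_1> = (1/10)[1*(4)*conj(1) + 2*(3/2 - sqrt(5)/2)*conj(1) + 2*(sqrt(5)/2 + 3/2)*conj(1) + 5*(0)*conj(1)]
      = (1/10)[(4) + (3 - sqrt(5)) + (sqrt(5) + 3) + (0)] = 10/10 = 1
  <chi_rho, chi_2> = (1/10)[1*(4)*conj(1) + 2*(3/2 - sqrt(5)/2)*conj(1) + 2*(sqrt(5)/2 + 3/2)*conj(1) + 5*(0)*conj(-1)]
      = (1/10)[(4) + (3 - sqrt(5)) + (sqrt(5) + 3) + (0)] = 10/10 = 1
  <chi_rho, chi_3> = (1/10)[1*(4)*conj(2) + 2*(3/2 - sqrt(5)/2)*conj(-1/2 + sqrt(5)/2) + 2*(sqrt(5)/2 + 3/2)*conj(-sqrt(5)/2 - 1/2) + 5*(0)*conj(0)]
      = (1/10)[(8) + (-4 + 2*sqrt(5)) + (-2*sqrt(5) - 4) + (0)] = 0/10 = 0
  <chi_rho, chi_4> = (1/10)[1*(4)*conj(2) + 2*(3/2 - sqrt(5)/2)*conj(-sqrt(5)/2 - 1/2) + 2*(sqrt(5)/2 + 3/2)*conj(-1/2 + sqrt(5)/2) + 5*(0)*conj(0)]
      = (1/10)[(8) + (1 - sqrt(5)) + (1 + sqrt(5)) + (0)] = 10/10 = 1
Dimension check: dim(rho) = sum (mult * dim) = 1*1 + 1*1 + 0*2 + 1*2 = 4 = chi_rho(e) = 4.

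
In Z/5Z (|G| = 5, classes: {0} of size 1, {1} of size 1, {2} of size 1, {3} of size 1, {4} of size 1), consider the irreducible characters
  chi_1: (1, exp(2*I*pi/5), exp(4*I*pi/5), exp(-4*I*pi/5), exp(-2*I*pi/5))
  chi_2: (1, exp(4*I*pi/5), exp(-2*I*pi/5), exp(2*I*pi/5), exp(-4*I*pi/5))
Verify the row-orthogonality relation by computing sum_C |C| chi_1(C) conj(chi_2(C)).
Sum = 0; so <chi_1, chi_2> = 0 (distinct irreducibles are orthogonal).

Compute term by term over conjugacy classes (|C| * chi_1(C) * conj(chi_2(C))):
  1*(1)*conj(1) + 1*(exp(2*I*pi/5))*conj(exp(4*I*pi/5)) + 1*(exp(4*I*pi/5))*conj(exp(-2*I*pi/5)) + 1*(exp(-4*I*pi/5))*conj(exp(2*I*pi/5)) + 1*(exp(-2*I*pi/5))*conj(exp(-4*I*pi/5))
  = (1) + (exp(-2*I*pi/5)) + (exp(-4*I*pi/5)) + (exp(4*I*pi/5)) + (exp(2*I*pi/5))
  = 0.
(Exp terms are combined using exp(i*s)*conj(exp(i*t)) = exp(i*(s-t)), and sums of them are collapsed using the identity that for every m > 1 the m distinct m-th roots of unity sum to 0, e.g. 1 + exp(2*I*pi/3) + exp(-2*I*pi/3) = 0.)
Dividing by |G| = 5 gives 0/5 = 0, matching the row-orthogonality relation <chi_1, chi_2> = [chi_1 = chi_2].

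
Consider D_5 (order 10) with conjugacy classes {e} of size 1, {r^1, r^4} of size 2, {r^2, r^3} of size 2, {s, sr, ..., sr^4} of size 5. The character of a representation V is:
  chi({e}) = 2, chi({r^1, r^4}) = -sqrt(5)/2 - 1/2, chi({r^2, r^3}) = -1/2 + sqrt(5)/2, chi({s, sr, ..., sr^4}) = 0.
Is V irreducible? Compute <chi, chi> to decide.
Irreducible: <chi, chi> = 1.

Details: <chi, chi> = (1/|G|) sum_C |C| * |chi(C)|^2 = (1/10)[1*|2|^2 + 2*|-sqrt(5)/2 - 1/2|^2 + 2*|-1/2 + sqrt(5)/2|^2 + 5*|0|^2]
  = (1/10)[(4) + (sqrt(5) + 3) + (3 - sqrt(5)) + (0)] = 10/10 = 1.
A character is irreducible iff <chi, chi> = 1, so this representation is irreducible.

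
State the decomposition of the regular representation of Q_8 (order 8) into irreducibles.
Each irreducible V_i of dimension d_i appears with multiplicity d_i, i.e. rho_reg = (direct sum over all irreducibles V_i) d_i V_i. The irreducible dimensions for Q_8 are 1, 1, 1, 1, 2: 4 irreducibles of dimension 1, each with multiplicity 1; 1 irreducible of dimension 2, with multiplicity 2. Total dimension 4*1*1 + 1*2*2 = 8 = |G|.

General theorem: in the regular representation of a finite group G, each irreducible appears with multiplicity equal to its dimension. Check: dim(rho_reg) = sum d_i^2 = 1 + 1 + 1 + 1 + 4 = 8 = |G|.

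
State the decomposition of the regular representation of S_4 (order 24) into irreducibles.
Each irreducible V_i of dimension d_i appears with multiplicity d_i, i.e. rho_reg = (direct sum over all irreducibles V_i) d_i V_i. The irreducible dimensions for S_4 are 1, 1, 2, 3, 3: 2 irreducibles of dimension 1, each with multiplicity 1; 1 irreducible of dimension 2, with multiplicity 2; 2 irreducibles of dimension 3, each with multiplicity 3. Total dimension 2*1*1 + 1*2*2 + 2*3*3 = 24 = |G|.

Explanation: General theorem: in the regular representation of a finite group G, each irreducible appears with multiplicity equal to its dimension. Check: dim(rho_reg) = sum d_i^2 = 1 + 1 + 4 + 9 + 9 = 24 = |G|.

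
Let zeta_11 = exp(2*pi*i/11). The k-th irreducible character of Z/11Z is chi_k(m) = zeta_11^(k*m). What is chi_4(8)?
chi_4(8) = zeta_11^32 = exp(-2*I*pi/11)

chi_4(8) = zeta_11^(4*8) = zeta_11^32. Since zeta_11^11 = 1, this equals zeta_11^10 = exp(2*pi*i*10/11) = exp(-2*I*pi/11).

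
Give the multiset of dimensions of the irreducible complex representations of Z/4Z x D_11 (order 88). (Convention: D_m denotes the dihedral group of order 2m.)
Dimensions: 1, 1, 1, 1, 1, 1, 1, 1, 2, 2, 2, 2, 2, 2, 2, 2, 2, 2, 2, 2, 2, 2, 2, 2, 2, 2, 2, 2

Solution. There are 28 irreducibles (= number of conjugacy classes). Their dimensions d_i satisfy sum d_i^2 = |G| = 88: 1 + 1 + 1 + 1 + 1 + 1 + 1 + 1 + 4 + 4 + 4 + 4 + 4 + 4 + 4 + 4 + 4 + 4 + 4 + 4 + 4 + 4 + 4 + 4 + 4 + 4 + 4 + 4 = 88. (For the product with Z/4Z: each of the 4 1-dim characters of Z/4Z tensors with each irrep of D_11, giving 4 copies of each D_11-dimension.)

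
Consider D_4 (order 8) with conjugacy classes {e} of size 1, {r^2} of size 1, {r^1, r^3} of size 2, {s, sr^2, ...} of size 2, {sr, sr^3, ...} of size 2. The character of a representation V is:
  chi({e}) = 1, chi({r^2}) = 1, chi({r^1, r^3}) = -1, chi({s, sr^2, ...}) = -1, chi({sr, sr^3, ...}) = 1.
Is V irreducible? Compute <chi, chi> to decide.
Irreducible: <chi, chi> = 1.

Why: <chi, chi> = (1/|G|) sum_C |C| * |chi(C)|^2 = (1/8)[1*|1|^2 + 1*|1|^2 + 2*|-1|^2 + 2*|-1|^2 + 2*|1|^2]
  = (1/8)[(1) + (1) + (2) + (2) + (2)] = 8/8 = 1.
A character is irreducible iff <chi, chi> = 1, so this representation is irreducible.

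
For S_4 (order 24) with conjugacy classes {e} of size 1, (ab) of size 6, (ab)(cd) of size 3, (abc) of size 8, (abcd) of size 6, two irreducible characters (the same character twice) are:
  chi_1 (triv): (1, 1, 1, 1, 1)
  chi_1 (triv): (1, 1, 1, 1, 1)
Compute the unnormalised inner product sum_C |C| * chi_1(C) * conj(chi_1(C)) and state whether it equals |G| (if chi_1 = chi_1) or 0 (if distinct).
Sum = 24 = |G| = 24; so <chi_1, chi_1> = 1 (norm-1 confirms irreducibility).

Proof sketch: Compute term by term over conjugacy classes (|C| * chi_1(C) * conj(chi_1(C))):
  1*(1)*conj(1) + 6*(1)*conj(1) + 3*(1)*conj(1) + 8*(1)*conj(1) + 6*(1)*conj(1)
  = (1) + (6) + (3) + (8) + (6)
  = 24.
Dividing by |G| = 24 gives 24/24 = 1, matching the row-orthogonality relation <chi_1, chi_1> = [chi_1 = chi_1].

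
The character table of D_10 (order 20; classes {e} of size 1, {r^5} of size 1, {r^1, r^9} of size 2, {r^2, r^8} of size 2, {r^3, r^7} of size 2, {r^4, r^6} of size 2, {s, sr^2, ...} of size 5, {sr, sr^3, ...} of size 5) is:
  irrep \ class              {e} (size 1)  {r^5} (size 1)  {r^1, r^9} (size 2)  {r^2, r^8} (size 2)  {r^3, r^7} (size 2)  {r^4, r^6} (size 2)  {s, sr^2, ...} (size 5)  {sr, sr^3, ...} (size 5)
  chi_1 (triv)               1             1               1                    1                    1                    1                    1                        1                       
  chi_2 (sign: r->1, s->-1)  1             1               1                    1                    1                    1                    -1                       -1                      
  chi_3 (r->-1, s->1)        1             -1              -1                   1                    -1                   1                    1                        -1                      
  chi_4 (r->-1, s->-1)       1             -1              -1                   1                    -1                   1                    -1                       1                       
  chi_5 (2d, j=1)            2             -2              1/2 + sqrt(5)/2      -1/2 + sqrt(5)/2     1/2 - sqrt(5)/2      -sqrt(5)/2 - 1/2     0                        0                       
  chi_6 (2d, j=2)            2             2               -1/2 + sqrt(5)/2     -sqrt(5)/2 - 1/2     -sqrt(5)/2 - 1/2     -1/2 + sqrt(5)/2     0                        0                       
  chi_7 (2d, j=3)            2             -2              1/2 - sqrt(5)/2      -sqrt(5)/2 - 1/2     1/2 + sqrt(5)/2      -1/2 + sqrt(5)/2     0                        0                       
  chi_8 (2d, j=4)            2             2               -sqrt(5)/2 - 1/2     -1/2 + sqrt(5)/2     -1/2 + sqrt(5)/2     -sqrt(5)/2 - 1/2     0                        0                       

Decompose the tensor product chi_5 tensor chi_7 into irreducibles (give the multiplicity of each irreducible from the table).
chi_5 tensor chi_7 = chi_6 + chi_8 (all other irreducibles have multiplicity 0).

Solution. The character of a tensor product is the pointwise product (chi_5 * chi_7)(C) = chi_5(C) * chi_7(C):
  {e}: (2)*(2), {r^5}: (-2)*(-2), {r^1, r^9}: (1/2 + sqrt(5)/2)*(1/2 - sqrt(5)/2), {r^2, r^8}: (-1/2 + sqrt(5)/2)*(-sqrt(5)/2 - 1/2), {r^3, r^7}: (1/2 - sqrt(5)/2)*(1/2 + sqrt(5)/2), {r^4, r^6}: (-sqrt(5)/2 - 1/2)*(-1/2 + sqrt(5)/2), {s, sr^2, ...}: (0)*(0), {sr, sr^3, ...}: (0)*(0)
so (chi_5 * chi_7) takes values
  {e} -> 4, {r^5} -> 4, {r^1, r^9} -> -1, {r^2, r^8} -> -1, {r^3, r^7} -> -1, {r^4, r^6} -> -1, {s, sr^2, ...} -> 0, {sr, sr^3, ...} -> 0.
Now take the inner product of this character with each irreducible chi from the table, <chi_5*chi_7, chi> = (1/20) sum_C |C| (chi_5*chi_7)(C) conj(chi(C)):
  <chi_5*chi_7, chi_1> = (1/20)[1*(4)*conj(1) + 1*(4)*conj(1) + 2*(-1)*conj(1) + 2*(-1)*conj(1) + 2*(-1)*conj(1) + 2*(-1)*conj(1) + 5*(0)*conj(1) + 5*(0)*conj(1)]
      = (1/20)[(4) + (4) + (-2) + (-2) + (-2) + (-2) + (0) + (0)] = 0/20 = 0
  <chi_5*chi_7, chi_2> = (1/20)[1*(4)*conj(1) + 1*(4)*conj(1) + 2*(-1)*conj(1) + 2*(-1)*conj(1) + 2*(-1)*conj(1) + 2*(-1)*conj(1) + 5*(0)*conj(-1) + 5*(0)*conj(-1)]
      = (1/20)[(4) + (4) + (-2) + (-2) + (-2) + (-2) + (0) + (0)] = 0/20 = 0
  <chi_5*chi_7, chi_3> = (1/20)[1*(4)*conj(1) + 1*(4)*conj(-1) + 2*(-1)*conj(-1) + 2*(-1)*conj(1) + 2*(-1)*conj(-1) + 2*(-1)*conj(1) + 5*(0)*conj(1) + 5*(0)*conj(-1)]
      = (1/20)[(4) + (-4) + (2) + (-2) + (2) + (-2) + (0) + (0)] = 0/20 = 0
  <chi_5*chi_7, chi_4> = (1/20)[1*(4)*conj(1) + 1*(4)*conj(-1) + 2*(-1)*conj(-1) + 2*(-1)*conj(1) + 2*(-1)*conj(-1) + 2*(-1)*conj(1) + 5*(0)*conj(-1) + 5*(0)*conj(1)]
      = (1/20)[(4) + (-4) + (2) + (-2) + (2) + (-2) + (0) + (0)] = 0/20 = 0
  <chi_5*chi_7, chi_5> = (1/20)[1*(4)*conj(2) + 1*(4)*conj(-2) + 2*(-1)*conj(1/2 + sqrt(5)/2) + 2*(-1)*conj(-1/2 + sqrt(5)/2) + 2*(-1)*conj(1/2 - sqrt(5)/2) + 2*(-1)*conj(-sqrt(5)/2 - 1/2) + 5*(0)*conj(0) + 5*(0)*conj(0)]
      = (1/20)[(8) + (-8) + (-sqrt(5) - 1) + (1 - sqrt(5)) + (-1 + sqrt(5)) + (1 + sqrt(5)) + (0) + (0)] = 0/20 = 0
  <chi_5*chi_7, chi_6> = (1/20)[1*(4)*conj(2) + 1*(4)*conj(2) + 2*(-1)*conj(-1/2 + sqrt(5)/2) + 2*(-1)*conj(-sqrt(5)/2 - 1/2) + 2*(-1)*conj(-sqrt(5)/2 - 1/2) + 2*(-1)*conj(-1/2 + sqrt(5)/2) + 5*(0)*conj(0) + 5*(0)*conj(0)]
      = (1/20)[(8) + (8) + (1 - sqrt(5)) + (1 + sqrt(5)) + (1 + sqrt(5)) + (1 - sqrt(5)) + (0) + (0)] = 20/20 = 1
  <chi_5*chi_7, chi_7> = (1/20)[1*(4)*conj(2) + 1*(4)*conj(-2) + 2*(-1)*conj(1/2 - sqrt(5)/2) + 2*(-1)*conj(-sqrt(5)/2 - 1/2) + 2*(-1)*conj(1/2 + sqrt(5)/2) + 2*(-1)*conj(-1/2 + sqrt(5)/2) + 5*(0)*conj(0) + 5*(0)*conj(0)]
      = (1/20)[(8) + (-8) + (-1 + sqrt(5)) + (1 + sqrt(5)) + (-sqrt(5) - 1) + (1 - sqrt(5)) + (0) + (0)] = 0/20 = 0
  <chi_5*chi_7, chi_8> = (1/20)[1*(4)*conj(2) + 1*(4)*conj(2) + 2*(-1)*conj(-sqrt(5)/2 - 1/2) + 2*(-1)*conj(-1/2 + sqrt(5)/2) + 2*(-1)*conj(-1/2 + sqrt(5)/2) + 2*(-1)*conj(-sqrt(5)/2 - 1/2) + 5*(0)*conj(0) + 5*(0)*conj(0)]
      = (1/20)[(8) + (8) + (1 + sqrt(5)) + (1 - sqrt(5)) + (1 - sqrt(5)) + (1 + sqrt(5)) + (0) + (0)] = 20/20 = 1
Hence the multiplicities are chi_6: 1, chi_8: 1. Dimension check: dim(chi_5)*dim(chi_7) = 2*2 = 4 and sum (mult * dim) = 1*2 + 1*2 = 4.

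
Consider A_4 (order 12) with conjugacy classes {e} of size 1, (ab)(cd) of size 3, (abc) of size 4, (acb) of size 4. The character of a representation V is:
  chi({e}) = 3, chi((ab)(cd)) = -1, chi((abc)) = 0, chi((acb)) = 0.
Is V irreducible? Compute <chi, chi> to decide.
Irreducible: <chi, chi> = 1.

Solution. <chi, chi> = (1/|G|) sum_C |C| * |chi(C)|^2 = (1/12)[1*|3|^2 + 3*|-1|^2 + 4*|0|^2 + 4*|0|^2]
  = (1/12)[(9) + (3) + (0) + (0)] = 12/12 = 1.
(Exp terms are combined using exp(i*s)*conj(exp(i*t)) = exp(i*(s-t)), and sums of them are collapsed using the identity that for every m > 1 the m distinct m-th roots of unity sum to 0, e.g. 1 + exp(2*I*pi/3) + exp(-2*I*pi/3) = 0.)
A character is irreducible iff <chi, chi> = 1, so this representation is irreducible.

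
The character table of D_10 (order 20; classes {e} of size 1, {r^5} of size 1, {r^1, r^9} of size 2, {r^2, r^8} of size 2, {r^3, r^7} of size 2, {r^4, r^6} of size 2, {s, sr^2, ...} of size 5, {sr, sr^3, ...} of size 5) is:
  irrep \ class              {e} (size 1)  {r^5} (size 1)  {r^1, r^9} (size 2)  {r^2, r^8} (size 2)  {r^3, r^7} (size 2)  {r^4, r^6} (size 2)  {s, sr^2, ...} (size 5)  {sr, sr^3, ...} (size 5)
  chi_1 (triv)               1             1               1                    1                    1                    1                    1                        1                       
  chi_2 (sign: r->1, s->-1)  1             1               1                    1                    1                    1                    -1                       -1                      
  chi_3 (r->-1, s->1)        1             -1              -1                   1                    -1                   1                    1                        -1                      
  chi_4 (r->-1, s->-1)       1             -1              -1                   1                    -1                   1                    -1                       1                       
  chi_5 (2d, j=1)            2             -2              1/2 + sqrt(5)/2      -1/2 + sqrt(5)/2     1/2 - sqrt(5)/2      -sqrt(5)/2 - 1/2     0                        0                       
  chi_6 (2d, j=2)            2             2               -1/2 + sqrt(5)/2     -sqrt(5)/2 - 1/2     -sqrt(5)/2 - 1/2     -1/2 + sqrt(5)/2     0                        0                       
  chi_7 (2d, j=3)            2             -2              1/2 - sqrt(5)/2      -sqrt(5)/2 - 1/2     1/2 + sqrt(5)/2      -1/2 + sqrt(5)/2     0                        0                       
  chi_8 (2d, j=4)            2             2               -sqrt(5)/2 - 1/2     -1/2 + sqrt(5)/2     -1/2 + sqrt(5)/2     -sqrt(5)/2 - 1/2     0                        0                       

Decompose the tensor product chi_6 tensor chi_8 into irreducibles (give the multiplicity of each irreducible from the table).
chi_6 tensor chi_8 = chi_6 + chi_8 (all other irreducibles have multiplicity 0).

Justification: The character of a tensor product is the pointwise product (chi_6 * chi_8)(C) = chi_6(C) * chi_8(C):
  {e}: (2)*(2), {r^5}: (2)*(2), {r^1, r^9}: (-1/2 + sqrt(5)/2)*(-sqrt(5)/2 - 1/2), {r^2, r^8}: (-sqrt(5)/2 - 1/2)*(-1/2 + sqrt(5)/2), {r^3, r^7}: (-sqrt(5)/2 - 1/2)*(-1/2 + sqrt(5)/2), {r^4, r^6}: (-1/2 + sqrt(5)/2)*(-sqrt(5)/2 - 1/2), {s, sr^2, ...}: (0)*(0), {sr, sr^3, ...}: (0)*(0)
so (chi_6 * chi_8) takes values
  {e} -> 4, {r^5} -> 4, {r^1, r^9} -> -1, {r^2, r^8} -> -1, {r^3, r^7} -> -1, {r^4, r^6} -> -1, {s, sr^2, ...} -> 0, {sr, sr^3, ...} -> 0.
Now take the inner product of this character with each irreducible chi from the table, <chi_6*chi_8, chi> = (1/20) sum_C |C| (chi_6*chi_8)(C) conj(chi(C)):
  <chi_6*chi_8, chi_1> = (1/20)[1*(4)*conj(1) + 1*(4)*conj(1) + 2*(-1)*conj(1) + 2*(-1)*conj(1) + 2*(-1)*conj(1) + 2*(-1)*conj(1) + 5*(0)*conj(1) + 5*(0)*conj(1)]
      = (1/20)[(4) + (4) + (-2) + (-2) + (-2) + (-2) + (0) + (0)] = 0/20 = 0
  <chi_6*chi_8, chi_2> = (1/20)[1*(4)*conj(1) + 1*(4)*conj(1) + 2*(-1)*conj(1) + 2*(-1)*conj(1) + 2*(-1)*conj(1) + 2*(-1)*conj(1) + 5*(0)*conj(-1) + 5*(0)*conj(-1)]
      = (1/20)[(4) + (4) + (-2) + (-2) + (-2) + (-2) + (0) + (0)] = 0/20 = 0
  <chi_6*chi_8, chi_3> = (1/20)[1*(4)*conj(1) + 1*(4)*conj(-1) + 2*(-1)*conj(-1) + 2*(-1)*conj(1) + 2*(-1)*conj(-1) + 2*(-1)*conj(1) + 5*(0)*conj(1) + 5*(0)*conj(-1)]
      = (1/20)[(4) + (-4) + (2) + (-2) + (2) + (-2) + (0) + (0)] = 0/20 = 0
  <chi_6*chi_8, chi_4> = (1/20)[1*(4)*conj(1) + 1*(4)*conj(-1) + 2*(-1)*conj(-1) + 2*(-1)*conj(1) + 2*(-1)*conj(-1) + 2*(-1)*conj(1) + 5*(0)*conj(-1) + 5*(0)*conj(1)]
      = (1/20)[(4) + (-4) + (2) + (-2) + (2) + (-2) + (0) + (0)] = 0/20 = 0
  <chi_6*chi_8, chi_5> = (1/20)[1*(4)*conj(2) + 1*(4)*conj(-2) + 2*(-1)*conj(1/2 + sqrt(5)/2) + 2*(-1)*conj(-1/2 + sqrt(5)/2) + 2*(-1)*conj(1/2 - sqrt(5)/2) + 2*(-1)*conj(-sqrt(5)/2 - 1/2) + 5*(0)*conj(0) + 5*(0)*conj(0)]
      = (1/20)[(8) + (-8) + (-sqrt(5) - 1) + (1 - sqrt(5)) + (-1 + sqrt(5)) + (1 + sqrt(5)) + (0) + (0)] = 0/20 = 0
  <chi_6*chi_8, chi_6> = (1/20)[1*(4)*conj(2) + 1*(4)*conj(2) + 2*(-1)*conj(-1/2 + sqrt(5)/2) + 2*(-1)*conj(-sqrt(5)/2 - 1/2) + 2*(-1)*conj(-sqrt(5)/2 - 1/2) + 2*(-1)*conj(-1/2 + sqrt(5)/2) + 5*(0)*conj(0) + 5*(0)*conj(0)]
      = (1/20)[(8) + (8) + (1 - sqrt(5)) + (1 + sqrt(5)) + (1 + sqrt(5)) + (1 - sqrt(5)) + (0) + (0)] = 20/20 = 1
  <chi_6*chi_8, chi_7> = (1/20)[1*(4)*conj(2) + 1*(4)*conj(-2) + 2*(-1)*conj(1/2 - sqrt(5)/2) + 2*(-1)*conj(-sqrt(5)/2 - 1/2) + 2*(-1)*conj(1/2 + sqrt(5)/2) + 2*(-1)*conj(-1/2 + sqrt(5)/2) + 5*(0)*conj(0) + 5*(0)*conj(0)]
      = (1/20)[(8) + (-8) + (-1 + sqrt(5)) + (1 + sqrt(5)) + (-sqrt(5) - 1) + (1 - sqrt(5)) + (0) + (0)] = 0/20 = 0
  <chi_6*chi_8, chi_8> = (1/20)[1*(4)*conj(2) + 1*(4)*conj(2) + 2*(-1)*conj(-sqrt(5)/2 - 1/2) + 2*(-1)*conj(-1/2 + sqrt(5)/2) + 2*(-1)*conj(-1/2 + sqrt(5)/2) + 2*(-1)*conj(-sqrt(5)/2 - 1/2) + 5*(0)*conj(0) + 5*(0)*conj(0)]
      = (1/20)[(8) + (8) + (1 + sqrt(5)) + (1 - sqrt(5)) + (1 - sqrt(5)) + (1 + sqrt(5)) + (0) + (0)] = 20/20 = 1
Hence the multiplicities are chi_6: 1, chi_8: 1. Dimension check: dim(chi_6)*dim(chi_8) = 2*2 = 4 and sum (mult * dim) = 1*2 + 1*2 = 4.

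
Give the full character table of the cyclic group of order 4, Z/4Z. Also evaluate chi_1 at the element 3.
Character table of Z/4Z (irreps indexed chi_0,...,chi_3 with chi_k(m) = zeta_4^(k*m), zeta_4 = exp(2*pi*i/4)):
  irrep \ class  {0} (size 1)  {1} (size 1)  {2} (size 1)  {3} (size 1)
  chi_0          1             1             1             1           
  chi_1          1             I             -1            -I          
  chi_2          1             -1            1             -1          
  chi_3          1             -I            -1            I           

Spot check: chi_1(3) = zeta_4^(1*3) = zeta_4^3 = -I.

Derivation: Z/4Z is abelian, so all 4 irreducible complex representations are 1-dimensional. They are given by chi_k(m) = zeta_4^(k*m) for k = 0,...,3. Row orthogonality: sum_m chi_k(m) conj(chi_l(m)) = 4 * [k = l].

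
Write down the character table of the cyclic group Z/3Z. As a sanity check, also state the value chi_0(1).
Character table of Z/3Z (irreps indexed chi_0,...,chi_2 with chi_k(m) = zeta_3^(k*m), zeta_3 = exp(2*pi*i/3)):
  irrep \ class  {0} (size 1)  {1} (size 1)    {2} (size 1)  
  chi_0          1             1               1             
  chi_1          1             exp(2*I*pi/3)   exp(-2*I*pi/3)
  chi_2          1             exp(-2*I*pi/3)  exp(2*I*pi/3) 

Spot check: chi_0(1) = zeta_3^(0*1) = zeta_3^0 = 1.

Proof sketch: Z/3Z is abelian, so all 3 irreducible complex representations are 1-dimensional. They are given by chi_k(m) = zeta_3^(k*m) for k = 0,...,2. Row orthogonality: sum_m chi_k(m) conj(chi_l(m)) = 3 * [k = l].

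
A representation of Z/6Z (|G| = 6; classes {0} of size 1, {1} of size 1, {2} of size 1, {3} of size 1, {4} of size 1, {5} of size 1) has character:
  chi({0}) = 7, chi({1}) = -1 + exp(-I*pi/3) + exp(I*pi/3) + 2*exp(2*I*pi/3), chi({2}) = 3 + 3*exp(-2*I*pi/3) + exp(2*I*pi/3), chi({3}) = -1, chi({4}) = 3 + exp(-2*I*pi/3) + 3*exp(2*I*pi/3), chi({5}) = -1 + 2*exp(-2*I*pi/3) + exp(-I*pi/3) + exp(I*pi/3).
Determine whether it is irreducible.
Not irreducible (reducible): <chi, chi> = 11 > 1.

Working: <chi, chi> = (1/|G|) sum_C |C| * |chi(C)|^2 = (1/6)[1*|7|^2 + 1*|-1 + exp(-I*pi/3) + exp(I*pi/3) + 2*exp(2*I*pi/3)|^2 + 1*|3 + 3*exp(-2*I*pi/3) + exp(2*I*pi/3)|^2 + 1*|-1|^2 + 1*|3 + exp(-2*I*pi/3) + 3*exp(2*I*pi/3)|^2 + 1*|-1 + 2*exp(-2*I*pi/3) + exp(-I*pi/3) + exp(I*pi/3)|^2]
  = (1/6)[(49) + (4) + (4) + (1) + (4) + (4)] = 66/6 = 11.
(Exp terms are combined using exp(i*s)*conj(exp(i*t)) = exp(i*(s-t)), and sums of them are collapsed using the identity that for every m > 1 the m distinct m-th roots of unity sum to 0, e.g. 1 + exp(2*I*pi/3) + exp(-2*I*pi/3) = 0.)
A character is irreducible iff <chi, chi> = 1, so this representation is reducible.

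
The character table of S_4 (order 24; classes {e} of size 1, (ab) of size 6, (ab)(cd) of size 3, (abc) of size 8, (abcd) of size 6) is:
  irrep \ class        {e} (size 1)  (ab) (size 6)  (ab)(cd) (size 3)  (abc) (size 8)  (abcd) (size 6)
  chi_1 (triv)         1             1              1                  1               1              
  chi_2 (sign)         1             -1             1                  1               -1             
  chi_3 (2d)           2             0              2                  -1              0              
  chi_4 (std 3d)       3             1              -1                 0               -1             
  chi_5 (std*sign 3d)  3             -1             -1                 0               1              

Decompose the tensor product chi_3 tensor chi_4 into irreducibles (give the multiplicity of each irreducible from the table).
chi_3 tensor chi_4 = chi_4 + chi_5 (all other irreducibles have multiplicity 0).

Proof sketch: The character of a tensor product is the pointwise product (chi_3 * chi_4)(C) = chi_3(C) * chi_4(C):
  {e}: (2)*(3), (ab): (0)*(1), (ab)(cd): (2)*(-1), (abc): (-1)*(0), (abcd): (0)*(-1)
so (chi_3 * chi_4) takes values
  {e} -> 6, (ab) -> 0, (ab)(cd) -> -2, (abc) -> 0, (abcd) -> 0.
Now take the inner product of this character with each irreducible chi from the table, <chi_3*chi_4, chi> = (1/24) sum_C |C| (chi_3*chi_4)(C) conj(chi(C)):
  <chi_3*chi_4, chi_1> = (1/24)[1*(6)*conj(1) + 6*(0)*conj(1) + 3*(-2)*conj(1) + 8*(0)*conj(1) + 6*(0)*conj(1)]
      = (1/24)[(6) + (0) + (-6) + (0) + (0)] = 0/24 = 0
  <chi_3*chi_4, chi_2> = (1/24)[1*(6)*conj(1) + 6*(0)*conj(-1) + 3*(-2)*conj(1) + 8*(0)*conj(1) + 6*(0)*conj(-1)]
      = (1/24)[(6) + (0) + (-6) + (0) + (0)] = 0/24 = 0
  <chi_3*chi_4, chi_3> = (1/24)[1*(6)*conj(2) + 6*(0)*conj(0) + 3*(-2)*conj(2) + 8*(0)*conj(-1) + 6*(0)*conj(0)]
      = (1/24)[(12) + (0) + (-12) + (0) + (0)] = 0/24 = 0
  <chi_3*chi_4, chi_4> = (1/24)[1*(6)*conj(3) + 6*(0)*conj(1) + 3*(-2)*conj(-1) + 8*(0)*conj(0) + 6*(0)*conj(-1)]
      = (1/24)[(18) + (0) + (6) + (0) + (0)] = 24/24 = 1
  <chi_3*chi_4, chi_5> = (1/24)[1*(6)*conj(3) + 6*(0)*conj(-1) + 3*(-2)*conj(-1) + 8*(0)*conj(0) + 6*(0)*conj(1)]
      = (1/24)[(18) + (0) + (6) + (0) + (0)] = 24/24 = 1
Hence the multiplicities are chi_4: 1, chi_5: 1. Dimension check: dim(chi_3)*dim(chi_4) = 2*3 = 6 and sum (mult * dim) = 1*3 + 1*3 = 6.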